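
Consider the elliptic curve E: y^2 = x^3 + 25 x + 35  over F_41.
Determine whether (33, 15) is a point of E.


Check whether y^2 = x^3 + 25 x + 35 (mod 41) for (x, y) = (33, 15).
LHS: y^2 = 15^2 mod 41 = 20
RHS: x^3 + 25 x + 35 = 33^3 + 25*33 + 35 mod 41 = 20
LHS = RHS

Yes, on the curve


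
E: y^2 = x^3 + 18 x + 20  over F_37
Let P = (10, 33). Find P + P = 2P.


Doubling: s = (3 x1^2 + a) / (2 y1)
s = (3*10^2 + 18) / (2*33) mod 37 = 25
x3 = s^2 - 2 x1 mod 37 = 25^2 - 2*10 = 13
y3 = s (x1 - x3) - y1 mod 37 = 25 * (10 - 13) - 33 = 3

2P = (13, 3)


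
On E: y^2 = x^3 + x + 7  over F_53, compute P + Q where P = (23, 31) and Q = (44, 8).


P != Q, so use the chord formula.
s = (y2 - y1) / (x2 - x1) = (30) / (21) mod 53 = 9
x3 = s^2 - x1 - x2 mod 53 = 9^2 - 23 - 44 = 14
y3 = s (x1 - x3) - y1 mod 53 = 9 * (23 - 14) - 31 = 50

P + Q = (14, 50)


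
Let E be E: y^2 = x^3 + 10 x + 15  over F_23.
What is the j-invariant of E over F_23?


Delta = -16(4 a^3 + 27 b^2) mod 23 = 7
-1728 * (4 a)^3 = -1728 * (4*10)^3 mod 23 = 4
j = 4 * 7^(-1) mod 23 = 17

j = 17 (mod 23)


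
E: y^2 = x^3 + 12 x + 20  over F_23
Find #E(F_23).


For each x in F_23, count y with y^2 = x^3 + 12 x + 20 mod 23:
  x = 2: RHS = 6, y in [11, 12]  -> 2 point(s)
  x = 6: RHS = 9, y in [3, 20]  -> 2 point(s)
  x = 9: RHS = 6, y in [11, 12]  -> 2 point(s)
  x = 10: RHS = 13, y in [6, 17]  -> 2 point(s)
  x = 12: RHS = 6, y in [11, 12]  -> 2 point(s)
  x = 13: RHS = 4, y in [2, 21]  -> 2 point(s)
  x = 17: RHS = 8, y in [10, 13]  -> 2 point(s)
  x = 19: RHS = 0, y in [0]  -> 1 point(s)
  x = 20: RHS = 3, y in [7, 16]  -> 2 point(s)
Affine points: 17. Add the point at infinity: total = 18.

#E(F_23) = 18


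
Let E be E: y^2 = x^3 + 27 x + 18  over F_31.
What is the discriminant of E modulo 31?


4 a^3 + 27 b^2 = 4*27^3 + 27*18^2 = 78732 + 8748 = 87480
Delta = -16 * (87480) = -1399680
Delta mod 31 = 1

Delta = 1 (mod 31)


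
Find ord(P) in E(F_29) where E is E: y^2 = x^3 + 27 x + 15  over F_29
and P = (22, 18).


Compute successive multiples of P until we hit O:
  1P = (22, 18)
  2P = (14, 11)
  3P = (6, 25)
  4P = (26, 20)
  5P = (3, 6)
  6P = (24, 25)
  7P = (17, 14)
  8P = (15, 5)
  ... (continuing to 28P)
  28P = O

ord(P) = 28


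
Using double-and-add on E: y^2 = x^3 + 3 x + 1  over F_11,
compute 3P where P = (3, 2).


k = 3 = 11_2 (binary, LSB first: 11)
Double-and-add from P = (3, 2):
  bit 0 = 1: acc = O + (3, 2) = (3, 2)
  bit 1 = 1: acc = (3, 2) + (9, 8) = (0, 1)

3P = (0, 1)


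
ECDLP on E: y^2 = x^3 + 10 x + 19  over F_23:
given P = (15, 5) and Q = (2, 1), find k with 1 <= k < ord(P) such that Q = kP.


Enumerate multiples of P until we hit Q = (2, 1):
  1P = (15, 5)
  2P = (22, 10)
  3P = (2, 1)
Match found at i = 3.

k = 3


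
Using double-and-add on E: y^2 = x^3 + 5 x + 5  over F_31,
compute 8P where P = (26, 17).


k = 8 = 1000_2 (binary, LSB first: 0001)
Double-and-add from P = (26, 17):
  bit 0 = 0: acc unchanged = O
  bit 1 = 0: acc unchanged = O
  bit 2 = 0: acc unchanged = O
  bit 3 = 1: acc = O + (25, 21) = (25, 21)

8P = (25, 21)


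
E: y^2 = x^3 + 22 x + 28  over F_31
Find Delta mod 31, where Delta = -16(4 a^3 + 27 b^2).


4 a^3 + 27 b^2 = 4*22^3 + 27*28^2 = 42592 + 21168 = 63760
Delta = -16 * (63760) = -1020160
Delta mod 31 = 19

Delta = 19 (mod 31)


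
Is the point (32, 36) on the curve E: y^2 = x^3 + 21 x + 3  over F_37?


Check whether y^2 = x^3 + 21 x + 3 (mod 37) for (x, y) = (32, 36).
LHS: y^2 = 36^2 mod 37 = 1
RHS: x^3 + 21 x + 3 = 32^3 + 21*32 + 3 mod 37 = 32
LHS != RHS

No, not on the curve


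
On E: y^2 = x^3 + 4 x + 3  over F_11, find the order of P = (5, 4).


Compute successive multiples of P until we hit O:
  1P = (5, 4)
  2P = (10, 3)
  3P = (0, 6)
  4P = (0, 5)
  5P = (10, 8)
  6P = (5, 7)
  7P = O

ord(P) = 7


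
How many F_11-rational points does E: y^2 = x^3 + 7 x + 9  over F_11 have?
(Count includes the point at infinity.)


For each x in F_11, count y with y^2 = x^3 + 7 x + 9 mod 11:
  x = 0: RHS = 9, y in [3, 8]  -> 2 point(s)
  x = 2: RHS = 9, y in [3, 8]  -> 2 point(s)
  x = 5: RHS = 4, y in [2, 9]  -> 2 point(s)
  x = 6: RHS = 3, y in [5, 6]  -> 2 point(s)
  x = 7: RHS = 5, y in [4, 7]  -> 2 point(s)
  x = 8: RHS = 5, y in [4, 7]  -> 2 point(s)
  x = 9: RHS = 9, y in [3, 8]  -> 2 point(s)
  x = 10: RHS = 1, y in [1, 10]  -> 2 point(s)
Affine points: 16. Add the point at infinity: total = 17.

#E(F_11) = 17


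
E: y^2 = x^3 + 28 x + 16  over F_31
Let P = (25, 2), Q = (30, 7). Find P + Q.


P != Q, so use the chord formula.
s = (y2 - y1) / (x2 - x1) = (5) / (5) mod 31 = 1
x3 = s^2 - x1 - x2 mod 31 = 1^2 - 25 - 30 = 8
y3 = s (x1 - x3) - y1 mod 31 = 1 * (25 - 8) - 2 = 15

P + Q = (8, 15)


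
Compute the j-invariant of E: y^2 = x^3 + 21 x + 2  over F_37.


Delta = -16(4 a^3 + 27 b^2) mod 37 = 10
-1728 * (4 a)^3 = -1728 * (4*21)^3 mod 37 = 11
j = 11 * 10^(-1) mod 37 = 27

j = 27 (mod 37)


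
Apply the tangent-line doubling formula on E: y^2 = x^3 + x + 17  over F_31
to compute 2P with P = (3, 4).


Doubling: s = (3 x1^2 + a) / (2 y1)
s = (3*3^2 + 1) / (2*4) mod 31 = 19
x3 = s^2 - 2 x1 mod 31 = 19^2 - 2*3 = 14
y3 = s (x1 - x3) - y1 mod 31 = 19 * (3 - 14) - 4 = 4

2P = (14, 4)


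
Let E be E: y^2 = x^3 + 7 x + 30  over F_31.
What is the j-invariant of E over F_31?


Delta = -16(4 a^3 + 27 b^2) mod 31 = 29
-1728 * (4 a)^3 = -1728 * (4*7)^3 mod 31 = 1
j = 1 * 29^(-1) mod 31 = 15

j = 15 (mod 31)


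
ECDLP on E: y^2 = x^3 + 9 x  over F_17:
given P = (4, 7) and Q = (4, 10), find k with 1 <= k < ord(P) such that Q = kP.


Enumerate multiples of P until we hit Q = (4, 10):
  1P = (4, 7)
  2P = (13, 11)
  3P = (13, 6)
  4P = (4, 10)
Match found at i = 4.

k = 4


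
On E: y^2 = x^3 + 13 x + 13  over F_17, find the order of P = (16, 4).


Compute successive multiples of P until we hit O:
  1P = (16, 4)
  2P = (6, 16)
  3P = (8, 0)
  4P = (6, 1)
  5P = (16, 13)
  6P = O

ord(P) = 6


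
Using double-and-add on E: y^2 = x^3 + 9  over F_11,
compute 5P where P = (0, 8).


k = 5 = 101_2 (binary, LSB first: 101)
Double-and-add from P = (0, 8):
  bit 0 = 1: acc = O + (0, 8) = (0, 8)
  bit 1 = 0: acc unchanged = (0, 8)
  bit 2 = 1: acc = (0, 8) + (0, 8) = (0, 3)

5P = (0, 3)


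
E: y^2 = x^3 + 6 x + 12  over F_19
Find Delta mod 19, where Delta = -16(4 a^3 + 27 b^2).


4 a^3 + 27 b^2 = 4*6^3 + 27*12^2 = 864 + 3888 = 4752
Delta = -16 * (4752) = -76032
Delta mod 19 = 6

Delta = 6 (mod 19)


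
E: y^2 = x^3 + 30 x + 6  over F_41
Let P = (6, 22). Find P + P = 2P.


Doubling: s = (3 x1^2 + a) / (2 y1)
s = (3*6^2 + 30) / (2*22) mod 41 = 5
x3 = s^2 - 2 x1 mod 41 = 5^2 - 2*6 = 13
y3 = s (x1 - x3) - y1 mod 41 = 5 * (6 - 13) - 22 = 25

2P = (13, 25)


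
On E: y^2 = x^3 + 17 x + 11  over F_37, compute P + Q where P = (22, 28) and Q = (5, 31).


P != Q, so use the chord formula.
s = (y2 - y1) / (x2 - x1) = (3) / (20) mod 37 = 2
x3 = s^2 - x1 - x2 mod 37 = 2^2 - 22 - 5 = 14
y3 = s (x1 - x3) - y1 mod 37 = 2 * (22 - 14) - 28 = 25

P + Q = (14, 25)


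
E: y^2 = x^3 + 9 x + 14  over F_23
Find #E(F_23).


For each x in F_23, count y with y^2 = x^3 + 9 x + 14 mod 23:
  x = 1: RHS = 1, y in [1, 22]  -> 2 point(s)
  x = 5: RHS = 0, y in [0]  -> 1 point(s)
  x = 6: RHS = 8, y in [10, 13]  -> 2 point(s)
  x = 7: RHS = 6, y in [11, 12]  -> 2 point(s)
  x = 8: RHS = 0, y in [0]  -> 1 point(s)
  x = 10: RHS = 0, y in [0]  -> 1 point(s)
  x = 11: RHS = 18, y in [8, 15]  -> 2 point(s)
  x = 14: RHS = 9, y in [3, 20]  -> 2 point(s)
  x = 19: RHS = 6, y in [11, 12]  -> 2 point(s)
  x = 20: RHS = 6, y in [11, 12]  -> 2 point(s)
  x = 22: RHS = 4, y in [2, 21]  -> 2 point(s)
Affine points: 19. Add the point at infinity: total = 20.

#E(F_23) = 20


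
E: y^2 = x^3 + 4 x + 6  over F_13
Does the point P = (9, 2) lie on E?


Check whether y^2 = x^3 + 4 x + 6 (mod 13) for (x, y) = (9, 2).
LHS: y^2 = 2^2 mod 13 = 4
RHS: x^3 + 4 x + 6 = 9^3 + 4*9 + 6 mod 13 = 4
LHS = RHS

Yes, on the curve


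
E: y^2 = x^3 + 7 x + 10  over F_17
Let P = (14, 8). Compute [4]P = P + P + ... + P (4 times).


k = 4 = 100_2 (binary, LSB first: 001)
Double-and-add from P = (14, 8):
  bit 0 = 0: acc unchanged = O
  bit 1 = 0: acc unchanged = O
  bit 2 = 1: acc = O + (4, 0) = (4, 0)

4P = (4, 0)


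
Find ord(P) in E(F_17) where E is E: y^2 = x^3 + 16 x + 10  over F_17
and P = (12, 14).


Compute successive multiples of P until we hit O:
  1P = (12, 14)
  2P = (11, 2)
  3P = (2, 4)
  4P = (4, 11)
  5P = (3, 0)
  6P = (4, 6)
  7P = (2, 13)
  8P = (11, 15)
  ... (continuing to 10P)
  10P = O

ord(P) = 10


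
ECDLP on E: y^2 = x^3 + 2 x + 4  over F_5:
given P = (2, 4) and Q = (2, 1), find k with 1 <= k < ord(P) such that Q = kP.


Enumerate multiples of P until we hit Q = (2, 1):
  1P = (2, 4)
  2P = (0, 2)
  3P = (4, 4)
  4P = (4, 1)
  5P = (0, 3)
  6P = (2, 1)
Match found at i = 6.

k = 6


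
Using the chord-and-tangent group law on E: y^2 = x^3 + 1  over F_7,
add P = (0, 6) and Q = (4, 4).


P != Q, so use the chord formula.
s = (y2 - y1) / (x2 - x1) = (5) / (4) mod 7 = 3
x3 = s^2 - x1 - x2 mod 7 = 3^2 - 0 - 4 = 5
y3 = s (x1 - x3) - y1 mod 7 = 3 * (0 - 5) - 6 = 0

P + Q = (5, 0)


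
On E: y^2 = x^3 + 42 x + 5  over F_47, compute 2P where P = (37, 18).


Doubling: s = (3 x1^2 + a) / (2 y1)
s = (3*37^2 + 42) / (2*18) mod 47 = 33
x3 = s^2 - 2 x1 mod 47 = 33^2 - 2*37 = 28
y3 = s (x1 - x3) - y1 mod 47 = 33 * (37 - 28) - 18 = 44

2P = (28, 44)


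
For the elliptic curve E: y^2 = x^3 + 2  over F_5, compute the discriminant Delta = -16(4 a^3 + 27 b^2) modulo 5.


4 a^3 + 27 b^2 = 4*0^3 + 27*2^2 = 0 + 108 = 108
Delta = -16 * (108) = -1728
Delta mod 5 = 2

Delta = 2 (mod 5)


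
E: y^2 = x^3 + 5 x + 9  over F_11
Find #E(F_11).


For each x in F_11, count y with y^2 = x^3 + 5 x + 9 mod 11:
  x = 0: RHS = 9, y in [3, 8]  -> 2 point(s)
  x = 1: RHS = 4, y in [2, 9]  -> 2 point(s)
  x = 2: RHS = 5, y in [4, 7]  -> 2 point(s)
  x = 4: RHS = 5, y in [4, 7]  -> 2 point(s)
  x = 5: RHS = 5, y in [4, 7]  -> 2 point(s)
  x = 8: RHS = 0, y in [0]  -> 1 point(s)
  x = 10: RHS = 3, y in [5, 6]  -> 2 point(s)
Affine points: 13. Add the point at infinity: total = 14.

#E(F_11) = 14


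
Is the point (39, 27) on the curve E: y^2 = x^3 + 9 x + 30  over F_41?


Check whether y^2 = x^3 + 9 x + 30 (mod 41) for (x, y) = (39, 27).
LHS: y^2 = 27^2 mod 41 = 32
RHS: x^3 + 9 x + 30 = 39^3 + 9*39 + 30 mod 41 = 4
LHS != RHS

No, not on the curve


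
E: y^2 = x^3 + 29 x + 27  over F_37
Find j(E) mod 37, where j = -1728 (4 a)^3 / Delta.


Delta = -16(4 a^3 + 27 b^2) mod 37 = 2
-1728 * (4 a)^3 = -1728 * (4*29)^3 mod 37 = 6
j = 6 * 2^(-1) mod 37 = 3

j = 3 (mod 37)


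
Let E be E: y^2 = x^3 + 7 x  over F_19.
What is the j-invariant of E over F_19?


Delta = -16(4 a^3 + 27 b^2) mod 19 = 12
-1728 * (4 a)^3 = -1728 * (4*7)^3 mod 19 = 7
j = 7 * 12^(-1) mod 19 = 18

j = 18 (mod 19)


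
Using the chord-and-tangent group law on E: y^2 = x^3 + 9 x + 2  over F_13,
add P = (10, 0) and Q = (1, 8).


P != Q, so use the chord formula.
s = (y2 - y1) / (x2 - x1) = (8) / (4) mod 13 = 2
x3 = s^2 - x1 - x2 mod 13 = 2^2 - 10 - 1 = 6
y3 = s (x1 - x3) - y1 mod 13 = 2 * (10 - 6) - 0 = 8

P + Q = (6, 8)


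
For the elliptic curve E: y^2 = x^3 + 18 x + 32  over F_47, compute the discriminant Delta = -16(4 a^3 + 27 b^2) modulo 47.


4 a^3 + 27 b^2 = 4*18^3 + 27*32^2 = 23328 + 27648 = 50976
Delta = -16 * (50976) = -815616
Delta mod 47 = 22

Delta = 22 (mod 47)


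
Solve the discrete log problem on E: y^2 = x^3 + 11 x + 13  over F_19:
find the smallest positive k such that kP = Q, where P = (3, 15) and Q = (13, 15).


Enumerate multiples of P until we hit Q = (13, 15):
  1P = (3, 15)
  2P = (13, 4)
  3P = (12, 12)
  4P = (2, 10)
  5P = (1, 14)
  6P = (1, 5)
  7P = (2, 9)
  8P = (12, 7)
  9P = (13, 15)
Match found at i = 9.

k = 9


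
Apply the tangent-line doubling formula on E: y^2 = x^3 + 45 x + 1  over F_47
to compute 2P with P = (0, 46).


Doubling: s = (3 x1^2 + a) / (2 y1)
s = (3*0^2 + 45) / (2*46) mod 47 = 1
x3 = s^2 - 2 x1 mod 47 = 1^2 - 2*0 = 1
y3 = s (x1 - x3) - y1 mod 47 = 1 * (0 - 1) - 46 = 0

2P = (1, 0)


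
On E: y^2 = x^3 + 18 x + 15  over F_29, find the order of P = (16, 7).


Compute successive multiples of P until we hit O:
  1P = (16, 7)
  2P = (4, 8)
  3P = (8, 2)
  4P = (14, 16)
  5P = (12, 4)
  6P = (7, 7)
  7P = (6, 22)
  8P = (2, 1)
  ... (continuing to 40P)
  40P = O

ord(P) = 40


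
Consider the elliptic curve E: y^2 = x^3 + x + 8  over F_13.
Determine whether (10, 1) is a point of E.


Check whether y^2 = x^3 + 1 x + 8 (mod 13) for (x, y) = (10, 1).
LHS: y^2 = 1^2 mod 13 = 1
RHS: x^3 + 1 x + 8 = 10^3 + 1*10 + 8 mod 13 = 4
LHS != RHS

No, not on the curve


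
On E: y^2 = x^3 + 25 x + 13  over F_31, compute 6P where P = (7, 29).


k = 6 = 110_2 (binary, LSB first: 011)
Double-and-add from P = (7, 29):
  bit 0 = 0: acc unchanged = O
  bit 1 = 1: acc = O + (6, 21) = (6, 21)
  bit 2 = 1: acc = (6, 21) + (23, 13) = (27, 29)

6P = (27, 29)


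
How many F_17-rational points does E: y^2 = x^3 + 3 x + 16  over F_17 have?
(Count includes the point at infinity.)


For each x in F_17, count y with y^2 = x^3 + 3 x + 16 mod 17:
  x = 0: RHS = 16, y in [4, 13]  -> 2 point(s)
  x = 2: RHS = 13, y in [8, 9]  -> 2 point(s)
  x = 3: RHS = 1, y in [1, 16]  -> 2 point(s)
  x = 8: RHS = 8, y in [5, 12]  -> 2 point(s)
  x = 10: RHS = 9, y in [3, 14]  -> 2 point(s)
  x = 13: RHS = 8, y in [5, 12]  -> 2 point(s)
  x = 15: RHS = 2, y in [6, 11]  -> 2 point(s)
Affine points: 14. Add the point at infinity: total = 15.

#E(F_17) = 15


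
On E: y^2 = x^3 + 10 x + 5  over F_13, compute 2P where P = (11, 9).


k = 2 = 10_2 (binary, LSB first: 01)
Double-and-add from P = (11, 9):
  bit 0 = 0: acc unchanged = O
  bit 1 = 1: acc = O + (1, 9) = (1, 9)

2P = (1, 9)


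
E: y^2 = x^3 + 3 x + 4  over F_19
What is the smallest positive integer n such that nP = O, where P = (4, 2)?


Compute successive multiples of P until we hit O:
  1P = (4, 2)
  2P = (18, 0)
  3P = (4, 17)
  4P = O

ord(P) = 4


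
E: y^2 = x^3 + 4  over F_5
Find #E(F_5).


For each x in F_5, count y with y^2 = x^3 + 0 x + 4 mod 5:
  x = 0: RHS = 4, y in [2, 3]  -> 2 point(s)
  x = 1: RHS = 0, y in [0]  -> 1 point(s)
  x = 3: RHS = 1, y in [1, 4]  -> 2 point(s)
Affine points: 5. Add the point at infinity: total = 6.

#E(F_5) = 6


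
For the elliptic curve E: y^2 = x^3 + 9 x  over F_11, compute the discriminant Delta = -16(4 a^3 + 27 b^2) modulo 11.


4 a^3 + 27 b^2 = 4*9^3 + 27*0^2 = 2916 + 0 = 2916
Delta = -16 * (2916) = -46656
Delta mod 11 = 6

Delta = 6 (mod 11)


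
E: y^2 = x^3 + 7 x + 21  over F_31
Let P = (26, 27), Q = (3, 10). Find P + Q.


P != Q, so use the chord formula.
s = (y2 - y1) / (x2 - x1) = (14) / (8) mod 31 = 25
x3 = s^2 - x1 - x2 mod 31 = 25^2 - 26 - 3 = 7
y3 = s (x1 - x3) - y1 mod 31 = 25 * (26 - 7) - 27 = 14

P + Q = (7, 14)


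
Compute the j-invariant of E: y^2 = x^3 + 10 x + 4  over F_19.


Delta = -16(4 a^3 + 27 b^2) mod 19 = 15
-1728 * (4 a)^3 = -1728 * (4*10)^3 mod 19 = 8
j = 8 * 15^(-1) mod 19 = 17

j = 17 (mod 19)


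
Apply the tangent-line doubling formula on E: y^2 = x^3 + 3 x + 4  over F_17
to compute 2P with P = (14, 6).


Doubling: s = (3 x1^2 + a) / (2 y1)
s = (3*14^2 + 3) / (2*6) mod 17 = 11
x3 = s^2 - 2 x1 mod 17 = 11^2 - 2*14 = 8
y3 = s (x1 - x3) - y1 mod 17 = 11 * (14 - 8) - 6 = 9

2P = (8, 9)


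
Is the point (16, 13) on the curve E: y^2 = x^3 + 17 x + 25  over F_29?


Check whether y^2 = x^3 + 17 x + 25 (mod 29) for (x, y) = (16, 13).
LHS: y^2 = 13^2 mod 29 = 24
RHS: x^3 + 17 x + 25 = 16^3 + 17*16 + 25 mod 29 = 14
LHS != RHS

No, not on the curve


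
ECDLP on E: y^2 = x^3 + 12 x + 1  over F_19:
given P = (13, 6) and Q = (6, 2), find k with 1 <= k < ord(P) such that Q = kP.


Enumerate multiples of P until we hit Q = (6, 2):
  1P = (13, 6)
  2P = (17, 11)
  3P = (6, 17)
  4P = (11, 18)
  5P = (12, 7)
  6P = (14, 14)
  7P = (18, 11)
  8P = (8, 18)
  9P = (3, 8)
  10P = (0, 18)
  11P = (10, 0)
  12P = (0, 1)
  13P = (3, 11)
  14P = (8, 1)
  15P = (18, 8)
  16P = (14, 5)
  17P = (12, 12)
  18P = (11, 1)
  19P = (6, 2)
Match found at i = 19.

k = 19


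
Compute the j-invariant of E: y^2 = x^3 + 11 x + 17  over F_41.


Delta = -16(4 a^3 + 27 b^2) mod 41 = 11
-1728 * (4 a)^3 = -1728 * (4*11)^3 mod 41 = 2
j = 2 * 11^(-1) mod 41 = 30

j = 30 (mod 41)


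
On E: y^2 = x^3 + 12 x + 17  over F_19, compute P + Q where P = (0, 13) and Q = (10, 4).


P != Q, so use the chord formula.
s = (y2 - y1) / (x2 - x1) = (10) / (10) mod 19 = 1
x3 = s^2 - x1 - x2 mod 19 = 1^2 - 0 - 10 = 10
y3 = s (x1 - x3) - y1 mod 19 = 1 * (0 - 10) - 13 = 15

P + Q = (10, 15)


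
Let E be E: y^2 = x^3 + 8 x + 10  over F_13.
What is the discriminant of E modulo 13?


4 a^3 + 27 b^2 = 4*8^3 + 27*10^2 = 2048 + 2700 = 4748
Delta = -16 * (4748) = -75968
Delta mod 13 = 4

Delta = 4 (mod 13)


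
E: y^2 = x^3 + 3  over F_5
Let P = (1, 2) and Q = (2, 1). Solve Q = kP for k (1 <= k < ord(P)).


Enumerate multiples of P until we hit Q = (2, 1):
  1P = (1, 2)
  2P = (2, 1)
Match found at i = 2.

k = 2


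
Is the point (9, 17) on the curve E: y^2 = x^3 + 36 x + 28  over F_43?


Check whether y^2 = x^3 + 36 x + 28 (mod 43) for (x, y) = (9, 17).
LHS: y^2 = 17^2 mod 43 = 31
RHS: x^3 + 36 x + 28 = 9^3 + 36*9 + 28 mod 43 = 6
LHS != RHS

No, not on the curve


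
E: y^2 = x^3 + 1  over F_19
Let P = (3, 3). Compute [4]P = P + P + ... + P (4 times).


k = 4 = 100_2 (binary, LSB first: 001)
Double-and-add from P = (3, 3):
  bit 0 = 0: acc unchanged = O
  bit 1 = 0: acc unchanged = O
  bit 2 = 1: acc = O + (0, 18) = (0, 18)

4P = (0, 18)


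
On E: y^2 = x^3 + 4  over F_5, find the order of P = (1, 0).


Compute successive multiples of P until we hit O:
  1P = (1, 0)
  2P = O

ord(P) = 2


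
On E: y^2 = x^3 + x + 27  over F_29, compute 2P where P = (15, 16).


Doubling: s = (3 x1^2 + a) / (2 y1)
s = (3*15^2 + 1) / (2*16) mod 29 = 3
x3 = s^2 - 2 x1 mod 29 = 3^2 - 2*15 = 8
y3 = s (x1 - x3) - y1 mod 29 = 3 * (15 - 8) - 16 = 5

2P = (8, 5)


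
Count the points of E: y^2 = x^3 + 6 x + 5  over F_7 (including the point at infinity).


For each x in F_7, count y with y^2 = x^3 + 6 x + 5 mod 7:
  x = 2: RHS = 4, y in [2, 5]  -> 2 point(s)
  x = 3: RHS = 1, y in [1, 6]  -> 2 point(s)
  x = 4: RHS = 2, y in [3, 4]  -> 2 point(s)
Affine points: 6. Add the point at infinity: total = 7.

#E(F_7) = 7


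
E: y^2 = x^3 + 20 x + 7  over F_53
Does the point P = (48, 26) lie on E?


Check whether y^2 = x^3 + 20 x + 7 (mod 53) for (x, y) = (48, 26).
LHS: y^2 = 26^2 mod 53 = 40
RHS: x^3 + 20 x + 7 = 48^3 + 20*48 + 7 mod 53 = 47
LHS != RHS

No, not on the curve


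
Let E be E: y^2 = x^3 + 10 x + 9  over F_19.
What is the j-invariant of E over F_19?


Delta = -16(4 a^3 + 27 b^2) mod 19 = 17
-1728 * (4 a)^3 = -1728 * (4*10)^3 mod 19 = 8
j = 8 * 17^(-1) mod 19 = 15

j = 15 (mod 19)


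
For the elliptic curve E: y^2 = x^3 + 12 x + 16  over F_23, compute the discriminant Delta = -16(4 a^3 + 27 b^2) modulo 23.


4 a^3 + 27 b^2 = 4*12^3 + 27*16^2 = 6912 + 6912 = 13824
Delta = -16 * (13824) = -221184
Delta mod 23 = 7

Delta = 7 (mod 23)


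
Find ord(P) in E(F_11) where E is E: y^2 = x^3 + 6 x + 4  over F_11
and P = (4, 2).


Compute successive multiples of P until we hit O:
  1P = (4, 2)
  2P = (1, 0)
  3P = (4, 9)
  4P = O

ord(P) = 4


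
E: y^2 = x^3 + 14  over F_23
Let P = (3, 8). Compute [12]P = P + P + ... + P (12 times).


k = 12 = 1100_2 (binary, LSB first: 0011)
Double-and-add from P = (3, 8):
  bit 0 = 0: acc unchanged = O
  bit 1 = 0: acc unchanged = O
  bit 2 = 1: acc = O + (15, 13) = (15, 13)
  bit 3 = 1: acc = (15, 13) + (18, 2) = (6, 0)

12P = (6, 0)


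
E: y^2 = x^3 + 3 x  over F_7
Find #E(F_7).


For each x in F_7, count y with y^2 = x^3 + 3 x + 0 mod 7:
  x = 0: RHS = 0, y in [0]  -> 1 point(s)
  x = 1: RHS = 4, y in [2, 5]  -> 2 point(s)
  x = 2: RHS = 0, y in [0]  -> 1 point(s)
  x = 3: RHS = 1, y in [1, 6]  -> 2 point(s)
  x = 5: RHS = 0, y in [0]  -> 1 point(s)
Affine points: 7. Add the point at infinity: total = 8.

#E(F_7) = 8


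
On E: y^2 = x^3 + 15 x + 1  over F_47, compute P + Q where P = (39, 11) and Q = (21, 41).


P != Q, so use the chord formula.
s = (y2 - y1) / (x2 - x1) = (30) / (29) mod 47 = 14
x3 = s^2 - x1 - x2 mod 47 = 14^2 - 39 - 21 = 42
y3 = s (x1 - x3) - y1 mod 47 = 14 * (39 - 42) - 11 = 41

P + Q = (42, 41)


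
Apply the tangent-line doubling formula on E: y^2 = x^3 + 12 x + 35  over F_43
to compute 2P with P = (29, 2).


Doubling: s = (3 x1^2 + a) / (2 y1)
s = (3*29^2 + 12) / (2*2) mod 43 = 21
x3 = s^2 - 2 x1 mod 43 = 21^2 - 2*29 = 39
y3 = s (x1 - x3) - y1 mod 43 = 21 * (29 - 39) - 2 = 3

2P = (39, 3)


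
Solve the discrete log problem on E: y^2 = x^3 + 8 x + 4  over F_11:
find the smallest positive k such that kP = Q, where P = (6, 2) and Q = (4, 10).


Enumerate multiples of P until we hit Q = (4, 10):
  1P = (6, 2)
  2P = (4, 1)
  3P = (4, 10)
Match found at i = 3.

k = 3


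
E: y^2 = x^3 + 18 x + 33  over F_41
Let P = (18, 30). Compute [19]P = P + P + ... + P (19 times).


k = 19 = 10011_2 (binary, LSB first: 11001)
Double-and-add from P = (18, 30):
  bit 0 = 1: acc = O + (18, 30) = (18, 30)
  bit 1 = 1: acc = (18, 30) + (21, 23) = (12, 38)
  bit 2 = 0: acc unchanged = (12, 38)
  bit 3 = 0: acc unchanged = (12, 38)
  bit 4 = 1: acc = (12, 38) + (13, 39) = (17, 39)

19P = (17, 39)


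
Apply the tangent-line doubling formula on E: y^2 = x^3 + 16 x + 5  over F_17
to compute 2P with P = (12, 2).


Doubling: s = (3 x1^2 + a) / (2 y1)
s = (3*12^2 + 16) / (2*2) mod 17 = 10
x3 = s^2 - 2 x1 mod 17 = 10^2 - 2*12 = 8
y3 = s (x1 - x3) - y1 mod 17 = 10 * (12 - 8) - 2 = 4

2P = (8, 4)


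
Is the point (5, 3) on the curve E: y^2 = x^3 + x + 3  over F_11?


Check whether y^2 = x^3 + 1 x + 3 (mod 11) for (x, y) = (5, 3).
LHS: y^2 = 3^2 mod 11 = 9
RHS: x^3 + 1 x + 3 = 5^3 + 1*5 + 3 mod 11 = 1
LHS != RHS

No, not on the curve


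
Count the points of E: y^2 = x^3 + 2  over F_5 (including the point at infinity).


For each x in F_5, count y with y^2 = x^3 + 0 x + 2 mod 5:
  x = 2: RHS = 0, y in [0]  -> 1 point(s)
  x = 3: RHS = 4, y in [2, 3]  -> 2 point(s)
  x = 4: RHS = 1, y in [1, 4]  -> 2 point(s)
Affine points: 5. Add the point at infinity: total = 6.

#E(F_5) = 6


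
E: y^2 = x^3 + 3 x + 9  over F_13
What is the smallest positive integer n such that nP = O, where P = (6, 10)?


Compute successive multiples of P until we hit O:
  1P = (6, 10)
  2P = (2, 7)
  3P = (8, 8)
  4P = (0, 10)
  5P = (7, 3)
  6P = (10, 5)
  7P = (1, 0)
  8P = (10, 8)
  ... (continuing to 14P)
  14P = O

ord(P) = 14


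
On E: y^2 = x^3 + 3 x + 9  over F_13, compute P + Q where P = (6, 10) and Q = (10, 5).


P != Q, so use the chord formula.
s = (y2 - y1) / (x2 - x1) = (8) / (4) mod 13 = 2
x3 = s^2 - x1 - x2 mod 13 = 2^2 - 6 - 10 = 1
y3 = s (x1 - x3) - y1 mod 13 = 2 * (6 - 1) - 10 = 0

P + Q = (1, 0)


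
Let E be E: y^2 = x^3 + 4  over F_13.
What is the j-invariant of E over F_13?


Delta = -16(4 a^3 + 27 b^2) mod 13 = 4
-1728 * (4 a)^3 = -1728 * (4*0)^3 mod 13 = 0
j = 0 * 4^(-1) mod 13 = 0

j = 0 (mod 13)


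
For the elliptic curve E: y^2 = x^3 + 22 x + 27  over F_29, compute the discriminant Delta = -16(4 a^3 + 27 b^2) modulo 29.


4 a^3 + 27 b^2 = 4*22^3 + 27*27^2 = 42592 + 19683 = 62275
Delta = -16 * (62275) = -996400
Delta mod 29 = 11

Delta = 11 (mod 29)


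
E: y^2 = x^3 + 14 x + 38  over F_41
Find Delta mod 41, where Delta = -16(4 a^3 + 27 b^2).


4 a^3 + 27 b^2 = 4*14^3 + 27*38^2 = 10976 + 38988 = 49964
Delta = -16 * (49964) = -799424
Delta mod 41 = 35

Delta = 35 (mod 41)


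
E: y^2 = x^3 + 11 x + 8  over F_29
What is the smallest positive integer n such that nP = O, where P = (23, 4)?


Compute successive multiples of P until we hit O:
  1P = (23, 4)
  2P = (28, 5)
  3P = (14, 21)
  4P = (26, 21)
  5P = (25, 4)
  6P = (10, 25)
  7P = (18, 8)
  8P = (13, 17)
  ... (continuing to 18P)
  18P = O

ord(P) = 18


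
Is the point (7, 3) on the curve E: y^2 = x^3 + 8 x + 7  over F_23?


Check whether y^2 = x^3 + 8 x + 7 (mod 23) for (x, y) = (7, 3).
LHS: y^2 = 3^2 mod 23 = 9
RHS: x^3 + 8 x + 7 = 7^3 + 8*7 + 7 mod 23 = 15
LHS != RHS

No, not on the curve


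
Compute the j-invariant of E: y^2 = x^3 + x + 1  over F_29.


Delta = -16(4 a^3 + 27 b^2) mod 29 = 26
-1728 * (4 a)^3 = -1728 * (4*1)^3 mod 29 = 14
j = 14 * 26^(-1) mod 29 = 5

j = 5 (mod 29)


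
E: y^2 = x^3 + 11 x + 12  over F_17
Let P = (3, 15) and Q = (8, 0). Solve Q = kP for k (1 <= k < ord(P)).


Enumerate multiples of P until we hit Q = (8, 0):
  1P = (3, 15)
  2P = (12, 11)
  3P = (15, 13)
  4P = (8, 0)
Match found at i = 4.

k = 4


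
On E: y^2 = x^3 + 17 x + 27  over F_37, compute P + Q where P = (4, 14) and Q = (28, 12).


P != Q, so use the chord formula.
s = (y2 - y1) / (x2 - x1) = (35) / (24) mod 37 = 3
x3 = s^2 - x1 - x2 mod 37 = 3^2 - 4 - 28 = 14
y3 = s (x1 - x3) - y1 mod 37 = 3 * (4 - 14) - 14 = 30

P + Q = (14, 30)


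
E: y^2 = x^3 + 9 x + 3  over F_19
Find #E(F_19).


For each x in F_19, count y with y^2 = x^3 + 9 x + 3 mod 19:
  x = 3: RHS = 0, y in [0]  -> 1 point(s)
  x = 6: RHS = 7, y in [8, 11]  -> 2 point(s)
  x = 8: RHS = 17, y in [6, 13]  -> 2 point(s)
  x = 14: RHS = 4, y in [2, 17]  -> 2 point(s)
  x = 15: RHS = 17, y in [6, 13]  -> 2 point(s)
  x = 16: RHS = 6, y in [5, 14]  -> 2 point(s)
Affine points: 11. Add the point at infinity: total = 12.

#E(F_19) = 12


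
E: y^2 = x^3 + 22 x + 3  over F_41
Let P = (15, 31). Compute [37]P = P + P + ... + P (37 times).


k = 37 = 100101_2 (binary, LSB first: 101001)
Double-and-add from P = (15, 31):
  bit 0 = 1: acc = O + (15, 31) = (15, 31)
  bit 1 = 0: acc unchanged = (15, 31)
  bit 2 = 1: acc = (15, 31) + (18, 9) = (39, 22)
  bit 3 = 0: acc unchanged = (39, 22)
  bit 4 = 0: acc unchanged = (39, 22)
  bit 5 = 1: acc = (39, 22) + (28, 29) = (11, 31)

37P = (11, 31)


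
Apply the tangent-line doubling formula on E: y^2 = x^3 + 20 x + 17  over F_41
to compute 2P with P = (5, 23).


Doubling: s = (3 x1^2 + a) / (2 y1)
s = (3*5^2 + 20) / (2*23) mod 41 = 19
x3 = s^2 - 2 x1 mod 41 = 19^2 - 2*5 = 23
y3 = s (x1 - x3) - y1 mod 41 = 19 * (5 - 23) - 23 = 4

2P = (23, 4)


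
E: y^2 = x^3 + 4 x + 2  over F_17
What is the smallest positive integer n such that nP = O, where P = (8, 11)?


Compute successive multiples of P until we hit O:
  1P = (8, 11)
  2P = (9, 11)
  3P = (0, 6)
  4P = (7, 13)
  5P = (6, 2)
  6P = (2, 16)
  7P = (11, 0)
  8P = (2, 1)
  ... (continuing to 14P)
  14P = O

ord(P) = 14


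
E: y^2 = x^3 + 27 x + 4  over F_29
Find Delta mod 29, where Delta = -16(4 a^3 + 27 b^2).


4 a^3 + 27 b^2 = 4*27^3 + 27*4^2 = 78732 + 432 = 79164
Delta = -16 * (79164) = -1266624
Delta mod 29 = 9

Delta = 9 (mod 29)


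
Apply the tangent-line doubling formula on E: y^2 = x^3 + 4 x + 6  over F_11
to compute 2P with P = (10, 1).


Doubling: s = (3 x1^2 + a) / (2 y1)
s = (3*10^2 + 4) / (2*1) mod 11 = 9
x3 = s^2 - 2 x1 mod 11 = 9^2 - 2*10 = 6
y3 = s (x1 - x3) - y1 mod 11 = 9 * (10 - 6) - 1 = 2

2P = (6, 2)


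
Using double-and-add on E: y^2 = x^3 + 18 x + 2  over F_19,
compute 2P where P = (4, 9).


k = 2 = 10_2 (binary, LSB first: 01)
Double-and-add from P = (4, 9):
  bit 0 = 0: acc unchanged = O
  bit 1 = 1: acc = O + (16, 4) = (16, 4)

2P = (16, 4)


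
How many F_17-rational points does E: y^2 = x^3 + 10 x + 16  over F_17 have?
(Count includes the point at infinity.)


For each x in F_17, count y with y^2 = x^3 + 10 x + 16 mod 17:
  x = 0: RHS = 16, y in [4, 13]  -> 2 point(s)
  x = 4: RHS = 1, y in [1, 16]  -> 2 point(s)
  x = 5: RHS = 4, y in [2, 15]  -> 2 point(s)
  x = 7: RHS = 4, y in [2, 15]  -> 2 point(s)
  x = 8: RHS = 13, y in [8, 9]  -> 2 point(s)
  x = 9: RHS = 2, y in [6, 11]  -> 2 point(s)
Affine points: 12. Add the point at infinity: total = 13.

#E(F_17) = 13


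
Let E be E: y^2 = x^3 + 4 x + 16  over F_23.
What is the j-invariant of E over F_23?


Delta = -16(4 a^3 + 27 b^2) mod 23 = 13
-1728 * (4 a)^3 = -1728 * (4*4)^3 mod 23 = 17
j = 17 * 13^(-1) mod 23 = 19

j = 19 (mod 23)


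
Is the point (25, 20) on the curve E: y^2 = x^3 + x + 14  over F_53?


Check whether y^2 = x^3 + 1 x + 14 (mod 53) for (x, y) = (25, 20).
LHS: y^2 = 20^2 mod 53 = 29
RHS: x^3 + 1 x + 14 = 25^3 + 1*25 + 14 mod 53 = 29
LHS = RHS

Yes, on the curve


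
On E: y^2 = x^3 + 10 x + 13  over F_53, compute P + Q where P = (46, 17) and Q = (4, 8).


P != Q, so use the chord formula.
s = (y2 - y1) / (x2 - x1) = (44) / (11) mod 53 = 4
x3 = s^2 - x1 - x2 mod 53 = 4^2 - 46 - 4 = 19
y3 = s (x1 - x3) - y1 mod 53 = 4 * (46 - 19) - 17 = 38

P + Q = (19, 38)


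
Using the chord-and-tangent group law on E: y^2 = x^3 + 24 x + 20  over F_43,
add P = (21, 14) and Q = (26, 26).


P != Q, so use the chord formula.
s = (y2 - y1) / (x2 - x1) = (12) / (5) mod 43 = 11
x3 = s^2 - x1 - x2 mod 43 = 11^2 - 21 - 26 = 31
y3 = s (x1 - x3) - y1 mod 43 = 11 * (21 - 31) - 14 = 5

P + Q = (31, 5)


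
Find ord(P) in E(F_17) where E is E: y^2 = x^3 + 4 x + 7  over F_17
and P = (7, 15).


Compute successive multiples of P until we hit O:
  1P = (7, 15)
  2P = (16, 6)
  3P = (12, 7)
  4P = (6, 14)
  5P = (5, 4)
  6P = (14, 6)
  7P = (15, 5)
  8P = (4, 11)
  ... (continuing to 17P)
  17P = O

ord(P) = 17


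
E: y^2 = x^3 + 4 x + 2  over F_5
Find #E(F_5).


For each x in F_5, count y with y^2 = x^3 + 4 x + 2 mod 5:
  x = 3: RHS = 1, y in [1, 4]  -> 2 point(s)
Affine points: 2. Add the point at infinity: total = 3.

#E(F_5) = 3


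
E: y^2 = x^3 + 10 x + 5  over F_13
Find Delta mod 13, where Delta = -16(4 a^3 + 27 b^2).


4 a^3 + 27 b^2 = 4*10^3 + 27*5^2 = 4000 + 675 = 4675
Delta = -16 * (4675) = -74800
Delta mod 13 = 2

Delta = 2 (mod 13)


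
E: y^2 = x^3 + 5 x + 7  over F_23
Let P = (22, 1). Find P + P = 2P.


Doubling: s = (3 x1^2 + a) / (2 y1)
s = (3*22^2 + 5) / (2*1) mod 23 = 4
x3 = s^2 - 2 x1 mod 23 = 4^2 - 2*22 = 18
y3 = s (x1 - x3) - y1 mod 23 = 4 * (22 - 18) - 1 = 15

2P = (18, 15)


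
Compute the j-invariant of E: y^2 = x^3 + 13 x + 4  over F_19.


Delta = -16(4 a^3 + 27 b^2) mod 19 = 15
-1728 * (4 a)^3 = -1728 * (4*13)^3 mod 19 = 8
j = 8 * 15^(-1) mod 19 = 17

j = 17 (mod 19)


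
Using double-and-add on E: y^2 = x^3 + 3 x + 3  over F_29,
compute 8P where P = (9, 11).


k = 8 = 1000_2 (binary, LSB first: 0001)
Double-and-add from P = (9, 11):
  bit 0 = 0: acc unchanged = O
  bit 1 = 0: acc unchanged = O
  bit 2 = 0: acc unchanged = O
  bit 3 = 1: acc = O + (23, 28) = (23, 28)

8P = (23, 28)


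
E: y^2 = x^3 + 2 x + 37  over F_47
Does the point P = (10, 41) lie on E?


Check whether y^2 = x^3 + 2 x + 37 (mod 47) for (x, y) = (10, 41).
LHS: y^2 = 41^2 mod 47 = 36
RHS: x^3 + 2 x + 37 = 10^3 + 2*10 + 37 mod 47 = 23
LHS != RHS

No, not on the curve


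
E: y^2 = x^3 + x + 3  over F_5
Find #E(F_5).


For each x in F_5, count y with y^2 = x^3 + 1 x + 3 mod 5:
  x = 1: RHS = 0, y in [0]  -> 1 point(s)
  x = 4: RHS = 1, y in [1, 4]  -> 2 point(s)
Affine points: 3. Add the point at infinity: total = 4.

#E(F_5) = 4


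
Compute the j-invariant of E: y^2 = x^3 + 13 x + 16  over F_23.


Delta = -16(4 a^3 + 27 b^2) mod 23 = 6
-1728 * (4 a)^3 = -1728 * (4*13)^3 mod 23 = 19
j = 19 * 6^(-1) mod 23 = 7

j = 7 (mod 23)


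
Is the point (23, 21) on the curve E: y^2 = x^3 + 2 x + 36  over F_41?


Check whether y^2 = x^3 + 2 x + 36 (mod 41) for (x, y) = (23, 21).
LHS: y^2 = 21^2 mod 41 = 31
RHS: x^3 + 2 x + 36 = 23^3 + 2*23 + 36 mod 41 = 31
LHS = RHS

Yes, on the curve


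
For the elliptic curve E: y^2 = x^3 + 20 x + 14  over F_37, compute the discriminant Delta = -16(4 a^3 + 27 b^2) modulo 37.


4 a^3 + 27 b^2 = 4*20^3 + 27*14^2 = 32000 + 5292 = 37292
Delta = -16 * (37292) = -596672
Delta mod 37 = 27

Delta = 27 (mod 37)


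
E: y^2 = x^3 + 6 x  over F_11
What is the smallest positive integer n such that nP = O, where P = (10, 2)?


Compute successive multiples of P until we hit O:
  1P = (10, 2)
  2P = (5, 1)
  3P = (0, 0)
  4P = (5, 10)
  5P = (10, 9)
  6P = O

ord(P) = 6


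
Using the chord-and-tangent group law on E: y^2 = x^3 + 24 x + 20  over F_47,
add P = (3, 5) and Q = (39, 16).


P != Q, so use the chord formula.
s = (y2 - y1) / (x2 - x1) = (11) / (36) mod 47 = 46
x3 = s^2 - x1 - x2 mod 47 = 46^2 - 3 - 39 = 6
y3 = s (x1 - x3) - y1 mod 47 = 46 * (3 - 6) - 5 = 45

P + Q = (6, 45)


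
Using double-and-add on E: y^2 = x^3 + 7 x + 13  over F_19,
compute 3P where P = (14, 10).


k = 3 = 11_2 (binary, LSB first: 11)
Double-and-add from P = (14, 10):
  bit 0 = 1: acc = O + (14, 10) = (14, 10)
  bit 1 = 1: acc = (14, 10) + (8, 7) = (2, 15)

3P = (2, 15)


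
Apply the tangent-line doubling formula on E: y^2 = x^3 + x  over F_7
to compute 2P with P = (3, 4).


Doubling: s = (3 x1^2 + a) / (2 y1)
s = (3*3^2 + 1) / (2*4) mod 7 = 0
x3 = s^2 - 2 x1 mod 7 = 0^2 - 2*3 = 1
y3 = s (x1 - x3) - y1 mod 7 = 0 * (3 - 1) - 4 = 3

2P = (1, 3)


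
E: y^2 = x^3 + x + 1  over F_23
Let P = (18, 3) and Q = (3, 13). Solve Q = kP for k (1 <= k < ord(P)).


Enumerate multiples of P until we hit Q = (3, 13):
  1P = (18, 3)
  2P = (12, 4)
  3P = (9, 7)
  4P = (5, 4)
  5P = (3, 10)
  6P = (6, 19)
  7P = (11, 3)
  8P = (17, 20)
  9P = (1, 7)
  10P = (7, 12)
  11P = (0, 22)
  12P = (13, 16)
  13P = (19, 18)
  14P = (4, 0)
  15P = (19, 5)
  16P = (13, 7)
  17P = (0, 1)
  18P = (7, 11)
  19P = (1, 16)
  20P = (17, 3)
  21P = (11, 20)
  22P = (6, 4)
  23P = (3, 13)
Match found at i = 23.

k = 23


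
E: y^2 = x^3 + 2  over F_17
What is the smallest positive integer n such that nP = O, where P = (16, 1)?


Compute successive multiples of P until we hit O:
  1P = (16, 1)
  2P = (0, 6)
  3P = (9, 0)
  4P = (0, 11)
  5P = (16, 16)
  6P = O

ord(P) = 6


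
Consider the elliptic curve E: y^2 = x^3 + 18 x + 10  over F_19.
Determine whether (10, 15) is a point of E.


Check whether y^2 = x^3 + 18 x + 10 (mod 19) for (x, y) = (10, 15).
LHS: y^2 = 15^2 mod 19 = 16
RHS: x^3 + 18 x + 10 = 10^3 + 18*10 + 10 mod 19 = 12
LHS != RHS

No, not on the curve


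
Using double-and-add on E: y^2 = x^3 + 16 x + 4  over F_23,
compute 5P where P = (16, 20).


k = 5 = 101_2 (binary, LSB first: 101)
Double-and-add from P = (16, 20):
  bit 0 = 1: acc = O + (16, 20) = (16, 20)
  bit 1 = 0: acc unchanged = (16, 20)
  bit 2 = 1: acc = (16, 20) + (8, 0) = (11, 4)

5P = (11, 4)


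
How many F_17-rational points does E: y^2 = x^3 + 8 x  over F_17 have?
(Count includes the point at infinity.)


For each x in F_17, count y with y^2 = x^3 + 8 x + 0 mod 17:
  x = 0: RHS = 0, y in [0]  -> 1 point(s)
  x = 1: RHS = 9, y in [3, 14]  -> 2 point(s)
  x = 3: RHS = 0, y in [0]  -> 1 point(s)
  x = 6: RHS = 9, y in [3, 14]  -> 2 point(s)
  x = 7: RHS = 8, y in [5, 12]  -> 2 point(s)
  x = 8: RHS = 15, y in [7, 10]  -> 2 point(s)
  x = 9: RHS = 2, y in [6, 11]  -> 2 point(s)
  x = 10: RHS = 9, y in [3, 14]  -> 2 point(s)
  x = 11: RHS = 8, y in [5, 12]  -> 2 point(s)
  x = 14: RHS = 0, y in [0]  -> 1 point(s)
  x = 16: RHS = 8, y in [5, 12]  -> 2 point(s)
Affine points: 19. Add the point at infinity: total = 20.

#E(F_17) = 20


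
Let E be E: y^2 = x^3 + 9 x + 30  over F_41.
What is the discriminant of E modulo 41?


4 a^3 + 27 b^2 = 4*9^3 + 27*30^2 = 2916 + 24300 = 27216
Delta = -16 * (27216) = -435456
Delta mod 41 = 5

Delta = 5 (mod 41)


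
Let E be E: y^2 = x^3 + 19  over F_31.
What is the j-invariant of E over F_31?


Delta = -16(4 a^3 + 27 b^2) mod 31 = 9
-1728 * (4 a)^3 = -1728 * (4*0)^3 mod 31 = 0
j = 0 * 9^(-1) mod 31 = 0

j = 0 (mod 31)


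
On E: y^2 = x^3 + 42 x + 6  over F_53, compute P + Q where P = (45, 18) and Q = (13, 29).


P != Q, so use the chord formula.
s = (y2 - y1) / (x2 - x1) = (11) / (21) mod 53 = 51
x3 = s^2 - x1 - x2 mod 53 = 51^2 - 45 - 13 = 52
y3 = s (x1 - x3) - y1 mod 53 = 51 * (45 - 52) - 18 = 49

P + Q = (52, 49)


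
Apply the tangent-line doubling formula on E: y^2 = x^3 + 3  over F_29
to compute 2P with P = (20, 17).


Doubling: s = (3 x1^2 + a) / (2 y1)
s = (3*20^2 + 0) / (2*17) mod 29 = 8
x3 = s^2 - 2 x1 mod 29 = 8^2 - 2*20 = 24
y3 = s (x1 - x3) - y1 mod 29 = 8 * (20 - 24) - 17 = 9

2P = (24, 9)


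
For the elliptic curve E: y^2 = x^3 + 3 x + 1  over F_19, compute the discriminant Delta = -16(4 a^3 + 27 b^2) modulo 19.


4 a^3 + 27 b^2 = 4*3^3 + 27*1^2 = 108 + 27 = 135
Delta = -16 * (135) = -2160
Delta mod 19 = 6

Delta = 6 (mod 19)


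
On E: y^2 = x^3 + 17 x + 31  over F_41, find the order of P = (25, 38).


Compute successive multiples of P until we hit O:
  1P = (25, 38)
  2P = (33, 11)
  3P = (4, 9)
  4P = (14, 26)
  5P = (12, 6)
  6P = (12, 35)
  7P = (14, 15)
  8P = (4, 32)
  ... (continuing to 11P)
  11P = O

ord(P) = 11


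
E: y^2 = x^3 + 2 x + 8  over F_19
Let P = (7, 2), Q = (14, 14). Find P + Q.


P != Q, so use the chord formula.
s = (y2 - y1) / (x2 - x1) = (12) / (7) mod 19 = 18
x3 = s^2 - x1 - x2 mod 19 = 18^2 - 7 - 14 = 18
y3 = s (x1 - x3) - y1 mod 19 = 18 * (7 - 18) - 2 = 9

P + Q = (18, 9)


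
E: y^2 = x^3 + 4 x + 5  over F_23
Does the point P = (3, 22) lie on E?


Check whether y^2 = x^3 + 4 x + 5 (mod 23) for (x, y) = (3, 22).
LHS: y^2 = 22^2 mod 23 = 1
RHS: x^3 + 4 x + 5 = 3^3 + 4*3 + 5 mod 23 = 21
LHS != RHS

No, not on the curve


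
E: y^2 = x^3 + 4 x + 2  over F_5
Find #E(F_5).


For each x in F_5, count y with y^2 = x^3 + 4 x + 2 mod 5:
  x = 3: RHS = 1, y in [1, 4]  -> 2 point(s)
Affine points: 2. Add the point at infinity: total = 3.

#E(F_5) = 3


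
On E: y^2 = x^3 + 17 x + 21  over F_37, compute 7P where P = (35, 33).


k = 7 = 111_2 (binary, LSB first: 111)
Double-and-add from P = (35, 33):
  bit 0 = 1: acc = O + (35, 33) = (35, 33)
  bit 1 = 1: acc = (35, 33) + (5, 34) = (31, 31)
  bit 2 = 1: acc = (31, 31) + (36, 22) = (28, 8)

7P = (28, 8)


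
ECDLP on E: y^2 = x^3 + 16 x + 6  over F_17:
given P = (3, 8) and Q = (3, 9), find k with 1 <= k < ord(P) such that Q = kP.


Enumerate multiples of P until we hit Q = (3, 9):
  1P = (3, 8)
  2P = (7, 11)
  3P = (15, 0)
  4P = (7, 6)
  5P = (3, 9)
Match found at i = 5.

k = 5


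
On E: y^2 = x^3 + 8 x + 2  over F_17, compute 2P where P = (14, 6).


Doubling: s = (3 x1^2 + a) / (2 y1)
s = (3*14^2 + 8) / (2*6) mod 17 = 10
x3 = s^2 - 2 x1 mod 17 = 10^2 - 2*14 = 4
y3 = s (x1 - x3) - y1 mod 17 = 10 * (14 - 4) - 6 = 9

2P = (4, 9)


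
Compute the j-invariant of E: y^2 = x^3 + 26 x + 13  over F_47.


Delta = -16(4 a^3 + 27 b^2) mod 47 = 17
-1728 * (4 a)^3 = -1728 * (4*26)^3 mod 47 = 2
j = 2 * 17^(-1) mod 47 = 25

j = 25 (mod 47)


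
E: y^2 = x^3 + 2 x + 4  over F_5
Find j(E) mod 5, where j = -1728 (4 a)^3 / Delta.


Delta = -16(4 a^3 + 27 b^2) mod 5 = 1
-1728 * (4 a)^3 = -1728 * (4*2)^3 mod 5 = 4
j = 4 * 1^(-1) mod 5 = 4

j = 4 (mod 5)


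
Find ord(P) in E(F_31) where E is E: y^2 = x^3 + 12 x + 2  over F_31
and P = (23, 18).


Compute successive multiples of P until we hit O:
  1P = (23, 18)
  2P = (24, 28)
  3P = (22, 23)
  4P = (11, 15)
  5P = (30, 19)
  6P = (28, 30)
  7P = (18, 25)
  8P = (18, 6)
  ... (continuing to 15P)
  15P = O

ord(P) = 15


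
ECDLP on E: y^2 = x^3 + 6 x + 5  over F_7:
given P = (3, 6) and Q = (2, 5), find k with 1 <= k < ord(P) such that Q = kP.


Enumerate multiples of P until we hit Q = (2, 5):
  1P = (3, 6)
  2P = (2, 2)
  3P = (4, 4)
  4P = (4, 3)
  5P = (2, 5)
Match found at i = 5.

k = 5


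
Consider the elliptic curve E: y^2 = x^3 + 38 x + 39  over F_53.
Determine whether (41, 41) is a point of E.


Check whether y^2 = x^3 + 38 x + 39 (mod 53) for (x, y) = (41, 41).
LHS: y^2 = 41^2 mod 53 = 38
RHS: x^3 + 38 x + 39 = 41^3 + 38*41 + 39 mod 53 = 28
LHS != RHS

No, not on the curve
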